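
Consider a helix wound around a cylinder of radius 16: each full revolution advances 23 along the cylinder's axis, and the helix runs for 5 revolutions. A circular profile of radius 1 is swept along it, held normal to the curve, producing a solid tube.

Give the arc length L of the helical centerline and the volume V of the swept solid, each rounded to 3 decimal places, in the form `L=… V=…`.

2πR = 2π·16 = 100.530965
per-turn = √(100.530965² + 23²) = √(10106.4749 + 529) = √10635.4749 = 103.128439
L = 5 × 103.128439 = 515.642194
V = π·1² × L = 3.141593 × 515.642194 = 1619.937730

L=515.642 V=1619.938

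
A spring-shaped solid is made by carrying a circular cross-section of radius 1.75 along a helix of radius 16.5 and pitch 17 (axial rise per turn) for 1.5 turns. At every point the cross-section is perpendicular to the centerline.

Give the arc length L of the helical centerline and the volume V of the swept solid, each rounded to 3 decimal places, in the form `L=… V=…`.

L=157.586 V=1516.152

2πR = 2π·16.5 = 103.672558
per-turn = √(103.672558² + 17²) = √(10747.9992 + 289) = √11036.9992 = 105.057123
L = 1.5 × 105.057123 = 157.585685
V = π·1.75² × L = 9.621128 × 157.585685 = 1516.151970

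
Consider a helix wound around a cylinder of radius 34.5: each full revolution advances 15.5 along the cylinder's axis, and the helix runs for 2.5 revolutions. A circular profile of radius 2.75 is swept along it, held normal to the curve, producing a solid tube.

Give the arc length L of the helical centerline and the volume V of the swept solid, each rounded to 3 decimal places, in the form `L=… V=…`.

L=543.308 V=12908.080

2πR = 2π·34.5 = 216.769893
per-turn = √(216.769893² + 15.5²) = √(46989.1866 + 240.25) = √47229.4366 = 217.323346
L = 2.5 × 217.323346 = 543.308364
V = π·2.75² × L = 23.758294 × 543.308364 = 12908.080087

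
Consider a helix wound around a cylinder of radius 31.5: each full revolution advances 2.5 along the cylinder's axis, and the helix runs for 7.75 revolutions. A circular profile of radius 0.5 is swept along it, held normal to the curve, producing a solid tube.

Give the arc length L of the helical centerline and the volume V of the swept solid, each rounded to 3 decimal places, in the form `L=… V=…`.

2πR = 2π·31.5 = 197.920337
per-turn = √(197.920337² + 2.5²) = √(39172.4599 + 6.25) = √39178.7099 = 197.936126
L = 7.75 × 197.936126 = 1534.004974
V = π·0.5² × L = 0.785398 × 1534.004974 = 1204.804690

L=1534.005 V=1204.805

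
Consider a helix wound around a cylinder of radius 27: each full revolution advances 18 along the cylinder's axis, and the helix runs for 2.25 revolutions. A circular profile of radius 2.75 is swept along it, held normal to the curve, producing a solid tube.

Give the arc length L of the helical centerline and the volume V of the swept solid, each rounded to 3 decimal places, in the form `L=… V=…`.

L=383.846 V=9119.528

2πR = 2π·27 = 169.646003
per-turn = √(169.646003² + 18²) = √(28779.7664 + 324) = √29103.7664 = 170.598260
L = 2.25 × 170.598260 = 383.846086
V = π·2.75² × L = 23.758294 × 383.846086 = 9119.528327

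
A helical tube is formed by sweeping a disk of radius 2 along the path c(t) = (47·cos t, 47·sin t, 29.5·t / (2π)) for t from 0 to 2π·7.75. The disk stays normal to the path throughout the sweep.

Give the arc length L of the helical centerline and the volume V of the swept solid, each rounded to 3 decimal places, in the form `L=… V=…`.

L=2300.041 V=28903.170

2πR = 2π·47 = 295.309709
per-turn = √(295.309709² + 29.5²) = √(87207.8245 + 870.25) = √88078.0745 = 296.779505
L = 7.75 × 296.779505 = 2300.041162
V = π·2² × L = 12.566371 × 2300.041162 = 28903.169676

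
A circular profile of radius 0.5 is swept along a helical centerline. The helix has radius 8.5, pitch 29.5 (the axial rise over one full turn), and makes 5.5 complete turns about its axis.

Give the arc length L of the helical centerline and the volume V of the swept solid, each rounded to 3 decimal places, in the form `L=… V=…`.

L=335.571 V=263.557

2πR = 2π·8.5 = 53.407075
per-turn = √(53.407075² + 29.5²) = √(2852.3157 + 870.25) = √3722.5657 = 61.012832
L = 5.5 × 61.012832 = 335.570576
V = π·0.5² × L = 0.785398 × 335.570576 = 263.556514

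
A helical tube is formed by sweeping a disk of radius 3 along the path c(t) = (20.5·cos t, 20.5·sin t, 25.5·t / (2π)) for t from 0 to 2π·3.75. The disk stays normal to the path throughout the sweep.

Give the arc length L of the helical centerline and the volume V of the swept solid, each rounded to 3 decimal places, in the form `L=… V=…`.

L=492.394 V=13922.126

2πR = 2π·20.5 = 128.805299
per-turn = √(128.805299² + 25.5²) = √(16590.8050 + 650.25) = √17241.0550 = 131.305198
L = 3.75 × 131.305198 = 492.394492
V = π·3² × L = 28.274334 × 492.394492 = 13922.126273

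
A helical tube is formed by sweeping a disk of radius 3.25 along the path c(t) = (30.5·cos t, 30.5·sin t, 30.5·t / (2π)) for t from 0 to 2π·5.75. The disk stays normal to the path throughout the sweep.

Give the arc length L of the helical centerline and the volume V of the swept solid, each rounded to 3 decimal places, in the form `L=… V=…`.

2πR = 2π·30.5 = 191.637152
per-turn = √(191.637152² + 30.5²) = √(36724.7980 + 930.25) = √37655.0480 = 194.049087
L = 5.75 × 194.049087 = 1115.782247
V = π·3.25² × L = 33.183072 × 1115.782247 = 37025.083104

L=1115.782 V=37025.083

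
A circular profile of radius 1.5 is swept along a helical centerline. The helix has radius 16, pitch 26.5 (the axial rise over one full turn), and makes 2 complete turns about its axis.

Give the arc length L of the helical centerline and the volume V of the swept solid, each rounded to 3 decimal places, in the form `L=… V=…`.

2πR = 2π·16 = 100.530965
per-turn = √(100.530965² + 26.5²) = √(10106.4749 + 702.25) = √10808.7249 = 103.965018
L = 2 × 103.965018 = 207.930035
V = π·1.5² × L = 7.068583 × 207.930035 = 1469.770811

L=207.930 V=1469.771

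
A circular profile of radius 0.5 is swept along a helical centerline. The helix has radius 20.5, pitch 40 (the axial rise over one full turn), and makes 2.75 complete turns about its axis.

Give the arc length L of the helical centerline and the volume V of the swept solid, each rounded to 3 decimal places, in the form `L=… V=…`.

2πR = 2π·20.5 = 128.805299
per-turn = √(128.805299² + 40²) = √(16590.8050 + 1600) = √18190.8050 = 134.873292
L = 2.75 × 134.873292 = 370.901554
V = π·0.5² × L = 0.785398 × 370.901554 = 291.305399

L=370.902 V=291.305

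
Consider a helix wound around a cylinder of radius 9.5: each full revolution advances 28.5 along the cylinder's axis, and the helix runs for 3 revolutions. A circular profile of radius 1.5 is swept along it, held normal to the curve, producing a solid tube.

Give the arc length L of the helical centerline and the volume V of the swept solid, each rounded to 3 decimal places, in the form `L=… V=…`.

2πR = 2π·9.5 = 59.690260
per-turn = √(59.690260² + 28.5²) = √(3562.9272 + 812.25) = √4375.1772 = 66.145122
L = 3 × 66.145122 = 198.435367
V = π·1.5² × L = 7.068583 × 198.435367 = 1402.656952

L=198.435 V=1402.657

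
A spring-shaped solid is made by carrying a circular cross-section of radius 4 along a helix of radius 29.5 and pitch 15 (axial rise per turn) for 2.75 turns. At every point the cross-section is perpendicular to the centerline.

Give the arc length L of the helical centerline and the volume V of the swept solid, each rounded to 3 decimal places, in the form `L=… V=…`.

L=511.390 V=25705.254

2πR = 2π·29.5 = 185.353967
per-turn = √(185.353967² + 15²) = √(34356.0929 + 225) = √34581.0929 = 185.959923
L = 2.75 × 185.959923 = 511.389788
V = π·4² × L = 50.265482 × 511.389788 = 25705.254415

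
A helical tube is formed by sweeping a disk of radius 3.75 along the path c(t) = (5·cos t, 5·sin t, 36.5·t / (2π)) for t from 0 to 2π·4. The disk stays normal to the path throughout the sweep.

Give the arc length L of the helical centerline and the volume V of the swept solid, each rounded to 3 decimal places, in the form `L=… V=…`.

L=192.633 V=8510.253

2πR = 2π·5 = 31.415927
per-turn = √(31.415927² + 36.5²) = √(986.9604 + 1332.25) = √2319.2104 = 48.158181
L = 4 × 48.158181 = 192.632726
V = π·3.75² × L = 44.178647 × 192.632726 = 8510.253133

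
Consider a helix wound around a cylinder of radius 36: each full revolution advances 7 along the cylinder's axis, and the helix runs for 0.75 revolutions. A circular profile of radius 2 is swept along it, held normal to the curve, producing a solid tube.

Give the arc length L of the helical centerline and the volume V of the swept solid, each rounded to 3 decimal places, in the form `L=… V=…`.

2πR = 2π·36 = 226.194671
per-turn = √(226.194671² + 7²) = √(51164.0292 + 49) = √51213.0292 = 226.302959
L = 0.75 × 226.302959 = 169.727219
V = π·2² × L = 12.566371 × 169.727219 = 2132.855140

L=169.727 V=2132.855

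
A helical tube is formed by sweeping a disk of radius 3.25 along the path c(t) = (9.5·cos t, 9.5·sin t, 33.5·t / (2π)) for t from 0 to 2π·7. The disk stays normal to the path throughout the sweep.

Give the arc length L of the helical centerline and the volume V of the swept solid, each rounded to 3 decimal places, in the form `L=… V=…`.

2πR = 2π·9.5 = 59.690260
per-turn = √(59.690260² + 33.5²) = √(3562.9272 + 1122.25) = √4685.1772 = 68.448354
L = 7 × 68.448354 = 479.138479
V = π·3.25² × L = 33.183072 × 479.138479 = 15899.286847

L=479.138 V=15899.287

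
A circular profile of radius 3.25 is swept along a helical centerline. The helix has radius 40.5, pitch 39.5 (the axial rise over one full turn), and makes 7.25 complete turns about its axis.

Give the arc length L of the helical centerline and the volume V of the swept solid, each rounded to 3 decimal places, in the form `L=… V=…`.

L=1866.994 V=61952.607

2πR = 2π·40.5 = 254.469005
per-turn = √(254.469005² + 39.5²) = √(64754.4745 + 1560.25) = √66314.7245 = 257.516455
L = 7.25 × 257.516455 = 1866.994297
V = π·3.25² × L = 33.183072 × 1866.994297 = 61952.606936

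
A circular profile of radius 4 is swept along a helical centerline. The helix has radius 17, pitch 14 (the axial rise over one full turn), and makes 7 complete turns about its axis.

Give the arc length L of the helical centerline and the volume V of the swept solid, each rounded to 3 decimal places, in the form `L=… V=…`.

L=754.094 V=37904.902

2πR = 2π·17 = 106.814150
per-turn = √(106.814150² + 14²) = √(11409.2627 + 196) = √11605.2627 = 107.727725
L = 7 × 107.727725 = 754.094074
V = π·4² × L = 50.265482 × 754.094074 = 37904.902423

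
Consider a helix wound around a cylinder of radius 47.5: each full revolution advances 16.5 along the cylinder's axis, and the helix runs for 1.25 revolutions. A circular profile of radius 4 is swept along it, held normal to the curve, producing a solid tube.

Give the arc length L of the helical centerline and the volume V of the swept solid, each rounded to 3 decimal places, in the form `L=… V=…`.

2πR = 2π·47.5 = 298.451302
per-turn = √(298.451302² + 16.5²) = √(89073.1797 + 272.25) = √89345.4297 = 298.907059
L = 1.25 × 298.907059 = 373.633823
V = π·4² × L = 50.265482 × 373.633823 = 18780.884392

L=373.634 V=18780.884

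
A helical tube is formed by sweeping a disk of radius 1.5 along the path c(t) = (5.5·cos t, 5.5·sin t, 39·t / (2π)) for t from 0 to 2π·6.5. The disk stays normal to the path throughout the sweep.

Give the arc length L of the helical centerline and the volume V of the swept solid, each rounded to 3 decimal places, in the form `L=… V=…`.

2πR = 2π·5.5 = 34.557519
per-turn = √(34.557519² + 39²) = √(1194.2221 + 1521) = √2715.2221 = 52.107793
L = 6.5 × 52.107793 = 338.700657
V = π·1.5² × L = 7.068583 × 338.700657 = 2394.133866

L=338.701 V=2394.134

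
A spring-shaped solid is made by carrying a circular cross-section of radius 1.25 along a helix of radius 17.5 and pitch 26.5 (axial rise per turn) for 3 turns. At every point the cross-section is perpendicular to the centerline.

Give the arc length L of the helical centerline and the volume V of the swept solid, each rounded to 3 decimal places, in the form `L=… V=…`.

2πR = 2π·17.5 = 109.955743
per-turn = √(109.955743² + 26.5²) = √(12090.2654 + 702.25) = √12792.5154 = 113.104003
L = 3 × 113.104003 = 339.312008
V = π·1.25² × L = 4.908739 × 339.312008 = 1665.593923

L=339.312 V=1665.594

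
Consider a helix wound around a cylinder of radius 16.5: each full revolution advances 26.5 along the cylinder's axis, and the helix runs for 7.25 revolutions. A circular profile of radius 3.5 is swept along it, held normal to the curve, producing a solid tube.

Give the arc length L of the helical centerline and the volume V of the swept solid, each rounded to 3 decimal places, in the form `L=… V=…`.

L=775.792 V=29855.987

2πR = 2π·16.5 = 103.672558
per-turn = √(103.672558² + 26.5²) = √(10747.9992 + 702.25) = √11450.2492 = 107.005837
L = 7.25 × 107.005837 = 775.792320
V = π·3.5² × L = 38.484510 × 775.792320 = 29855.987288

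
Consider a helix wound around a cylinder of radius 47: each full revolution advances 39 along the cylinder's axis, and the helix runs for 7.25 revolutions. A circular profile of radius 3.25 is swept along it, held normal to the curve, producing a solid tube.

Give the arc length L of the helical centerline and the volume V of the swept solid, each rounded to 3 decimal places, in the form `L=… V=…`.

2πR = 2π·47 = 295.309709
per-turn = √(295.309709² + 39²) = √(87207.8245 + 1521) = √88728.8245 = 297.873840
L = 7.25 × 297.873840 = 2159.585339
V = π·3.25² × L = 33.183072 × 2159.585339 = 71661.676671

L=2159.585 V=71661.677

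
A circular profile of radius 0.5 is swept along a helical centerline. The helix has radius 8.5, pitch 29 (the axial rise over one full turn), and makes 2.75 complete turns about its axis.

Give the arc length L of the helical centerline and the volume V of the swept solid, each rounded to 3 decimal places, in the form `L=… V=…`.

L=167.125 V=131.260

2πR = 2π·8.5 = 53.407075
per-turn = √(53.407075² + 29²) = √(2852.3157 + 841) = √3693.3157 = 60.772656
L = 2.75 × 60.772656 = 167.124803
V = π·0.5² × L = 0.785398 × 167.124803 = 131.259513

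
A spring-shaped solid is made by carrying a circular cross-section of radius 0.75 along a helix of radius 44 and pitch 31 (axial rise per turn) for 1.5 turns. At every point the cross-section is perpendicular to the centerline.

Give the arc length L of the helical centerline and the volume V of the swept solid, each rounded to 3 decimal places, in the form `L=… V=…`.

2πR = 2π·44 = 276.460154
per-turn = √(276.460154² + 31²) = √(76430.2165 + 961) = √77391.2165 = 278.192769
L = 1.5 × 278.192769 = 417.289153
V = π·0.75² × L = 1.767146 × 417.289153 = 737.410802

L=417.289 V=737.411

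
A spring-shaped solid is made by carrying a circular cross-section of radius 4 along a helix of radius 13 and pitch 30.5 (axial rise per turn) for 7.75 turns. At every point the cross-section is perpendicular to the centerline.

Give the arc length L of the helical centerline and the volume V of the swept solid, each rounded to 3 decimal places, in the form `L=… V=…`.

2πR = 2π·13 = 81.681409
per-turn = √(81.681409² + 30.5²) = √(6671.8526 + 930.25) = √7602.1026 = 87.190037
L = 7.75 × 87.190037 = 675.722788
V = π·4² × L = 50.265482 × 675.722788 = 33965.531935

L=675.723 V=33965.532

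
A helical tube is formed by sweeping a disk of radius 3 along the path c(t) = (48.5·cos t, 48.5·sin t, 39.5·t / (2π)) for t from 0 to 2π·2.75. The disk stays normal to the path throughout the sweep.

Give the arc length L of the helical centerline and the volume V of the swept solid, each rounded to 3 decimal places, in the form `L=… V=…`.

2πR = 2π·48.5 = 304.734487
per-turn = √(304.734487² + 39.5²) = √(92863.1078 + 1560.25) = √94423.3578 = 307.283839
L = 2.75 × 307.283839 = 845.030558
V = π·3² × L = 28.274334 × 845.030558 = 23892.676129

L=845.031 V=23892.676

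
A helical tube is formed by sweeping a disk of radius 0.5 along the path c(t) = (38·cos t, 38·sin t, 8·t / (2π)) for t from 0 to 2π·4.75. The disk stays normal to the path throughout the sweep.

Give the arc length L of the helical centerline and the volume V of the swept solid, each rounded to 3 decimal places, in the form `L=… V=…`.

2πR = 2π·38 = 238.761042
per-turn = √(238.761042² + 8²) = √(57006.8350 + 64) = √57070.8350 = 238.895029
L = 4.75 × 238.895029 = 1134.751389
V = π·0.5² × L = 0.785398 × 1134.751389 = 891.231657

L=1134.751 V=891.232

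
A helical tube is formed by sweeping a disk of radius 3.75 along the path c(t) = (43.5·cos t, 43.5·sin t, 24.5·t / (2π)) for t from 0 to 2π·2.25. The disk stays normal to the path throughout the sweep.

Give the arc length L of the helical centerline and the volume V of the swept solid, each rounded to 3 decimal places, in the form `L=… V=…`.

L=617.432 V=27277.332

2πR = 2π·43.5 = 273.318561
per-turn = √(273.318561² + 24.5²) = √(74703.0357 + 600.25) = √75303.2857 = 274.414442
L = 2.25 × 274.414442 = 617.432493
V = π·3.75² × L = 44.178647 × 617.432493 = 27277.331982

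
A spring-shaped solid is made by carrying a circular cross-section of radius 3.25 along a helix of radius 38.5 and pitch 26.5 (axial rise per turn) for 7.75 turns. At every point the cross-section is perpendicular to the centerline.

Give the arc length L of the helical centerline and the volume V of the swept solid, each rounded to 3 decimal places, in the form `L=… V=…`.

L=1885.961 V=62581.984

2πR = 2π·38.5 = 241.902634
per-turn = √(241.902634² + 26.5²) = √(58516.8845 + 702.25) = √59219.1345 = 243.349819
L = 7.75 × 243.349819 = 1885.961099
V = π·3.25² × L = 33.183072 × 1885.961099 = 62581.983686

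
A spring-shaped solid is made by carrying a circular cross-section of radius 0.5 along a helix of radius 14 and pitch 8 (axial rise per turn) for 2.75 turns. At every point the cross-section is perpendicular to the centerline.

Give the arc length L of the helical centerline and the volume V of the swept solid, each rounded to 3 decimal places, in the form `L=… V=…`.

L=242.901 V=190.774

2πR = 2π·14 = 87.964594
per-turn = √(87.964594² + 8²) = √(7737.7699 + 64) = √7801.7699 = 88.327628
L = 2.75 × 88.327628 = 242.900977
V = π·0.5² × L = 0.785398 × 242.900977 = 190.773981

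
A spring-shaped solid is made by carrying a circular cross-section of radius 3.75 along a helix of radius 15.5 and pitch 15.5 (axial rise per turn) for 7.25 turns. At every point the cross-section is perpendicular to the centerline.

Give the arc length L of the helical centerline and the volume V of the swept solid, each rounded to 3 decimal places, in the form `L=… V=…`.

L=714.960 V=31585.945

2πR = 2π·15.5 = 97.389372
per-turn = √(97.389372² + 15.5²) = √(9484.6898 + 240.25) = √9724.9398 = 98.615110
L = 7.25 × 98.615110 = 714.959544
V = π·3.75² × L = 44.178647 × 714.959544 = 31585.945100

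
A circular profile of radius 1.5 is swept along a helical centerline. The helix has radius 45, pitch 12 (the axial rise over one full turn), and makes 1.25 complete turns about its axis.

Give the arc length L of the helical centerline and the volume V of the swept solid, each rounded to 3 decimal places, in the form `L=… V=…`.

L=353.747 V=2500.493

2πR = 2π·45 = 282.743339
per-turn = √(282.743339² + 12²) = √(79943.7956 + 144) = √80087.7956 = 282.997872
L = 1.25 × 282.997872 = 353.747340
V = π·1.5² × L = 7.068583 × 353.747340 = 2500.492602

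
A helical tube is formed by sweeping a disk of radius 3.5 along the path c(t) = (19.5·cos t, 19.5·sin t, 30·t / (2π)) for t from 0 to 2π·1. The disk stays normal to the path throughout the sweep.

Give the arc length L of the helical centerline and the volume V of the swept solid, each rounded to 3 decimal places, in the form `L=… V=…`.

2πR = 2π·19.5 = 122.522113
per-turn = √(122.522113² + 30²) = √(15011.6683 + 900) = √15911.6683 = 126.141461
L = 1 × 126.141461 = 126.141461
V = π·3.5² × L = 38.484510 × 126.141461 = 4854.492335

L=126.141 V=4854.492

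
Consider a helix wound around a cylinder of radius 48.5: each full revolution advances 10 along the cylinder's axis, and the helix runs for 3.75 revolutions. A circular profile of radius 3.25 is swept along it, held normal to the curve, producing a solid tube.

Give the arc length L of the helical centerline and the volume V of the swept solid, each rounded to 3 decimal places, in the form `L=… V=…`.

L=1143.369 V=37940.511

2πR = 2π·48.5 = 304.734487
per-turn = √(304.734487² + 10²) = √(92863.1078 + 100) = √92963.1078 = 304.898521
L = 3.75 × 304.898521 = 1143.369452
V = π·3.25² × L = 33.183072 × 1143.369452 = 37940.511307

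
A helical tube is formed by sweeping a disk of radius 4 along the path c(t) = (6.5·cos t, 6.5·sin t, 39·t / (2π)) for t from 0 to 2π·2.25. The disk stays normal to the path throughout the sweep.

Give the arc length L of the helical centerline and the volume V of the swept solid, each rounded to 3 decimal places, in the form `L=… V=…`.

2πR = 2π·6.5 = 40.840704
per-turn = √(40.840704² + 39²) = √(1667.9631 + 1521) = √3188.9631 = 56.470905
L = 2.25 × 56.470905 = 127.059537
V = π·4² × L = 50.265482 × 127.059537 = 6386.708923

L=127.060 V=6386.709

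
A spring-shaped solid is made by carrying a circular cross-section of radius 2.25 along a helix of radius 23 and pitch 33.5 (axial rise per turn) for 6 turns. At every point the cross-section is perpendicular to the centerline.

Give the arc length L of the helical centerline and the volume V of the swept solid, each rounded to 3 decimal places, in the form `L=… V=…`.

L=890.072 V=14155.982

2πR = 2π·23 = 144.513262
per-turn = √(144.513262² + 33.5²) = √(20884.0829 + 1122.25) = √22006.3329 = 148.345316
L = 6 × 148.345316 = 890.071899
V = π·2.25² × L = 15.904313 × 890.071899 = 14155.981899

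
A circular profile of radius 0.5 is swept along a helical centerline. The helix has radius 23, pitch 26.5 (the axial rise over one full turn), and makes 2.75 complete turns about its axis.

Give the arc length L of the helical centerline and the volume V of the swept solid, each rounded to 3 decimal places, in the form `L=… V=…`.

2πR = 2π·23 = 144.513262
per-turn = √(144.513262² + 26.5²) = √(20884.0829 + 702.25) = √21586.3329 = 146.922881
L = 2.75 × 146.922881 = 404.037922
V = π·0.5² × L = 0.785398 × 404.037922 = 317.330642

L=404.038 V=317.331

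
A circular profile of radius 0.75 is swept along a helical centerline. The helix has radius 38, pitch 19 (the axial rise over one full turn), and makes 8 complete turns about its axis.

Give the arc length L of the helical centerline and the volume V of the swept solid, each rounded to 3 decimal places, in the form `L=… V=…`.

L=1916.127 V=3386.075

2πR = 2π·38 = 238.761042
per-turn = √(238.761042² + 19²) = √(57006.8350 + 361) = √57367.8350 = 239.515835
L = 8 × 239.515835 = 1916.126677
V = π·0.75² × L = 1.767146 × 1916.126677 = 3386.075339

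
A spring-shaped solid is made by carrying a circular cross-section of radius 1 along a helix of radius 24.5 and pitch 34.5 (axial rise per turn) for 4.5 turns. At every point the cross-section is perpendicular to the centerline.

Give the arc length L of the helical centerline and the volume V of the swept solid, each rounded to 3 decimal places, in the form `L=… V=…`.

2πR = 2π·24.5 = 153.938040
per-turn = √(153.938040² + 34.5²) = √(23696.9202 + 1190.25) = √24887.1702 = 157.756680
L = 4.5 × 157.756680 = 709.905061
V = π·1² × L = 3.141593 × 709.905061 = 2230.232525

L=709.905 V=2230.233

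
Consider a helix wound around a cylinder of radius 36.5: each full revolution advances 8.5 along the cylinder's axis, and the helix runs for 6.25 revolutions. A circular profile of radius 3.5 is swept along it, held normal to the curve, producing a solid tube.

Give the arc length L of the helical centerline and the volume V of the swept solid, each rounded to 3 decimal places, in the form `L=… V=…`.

L=1434.336 V=55199.711

2πR = 2π·36.5 = 229.336264
per-turn = √(229.336264² + 8.5²) = √(52595.1219 + 72.25) = √52667.3719 = 229.493729
L = 6.25 × 229.493729 = 1434.335809
V = π·3.5² × L = 38.484510 × 1434.335809 = 55199.710795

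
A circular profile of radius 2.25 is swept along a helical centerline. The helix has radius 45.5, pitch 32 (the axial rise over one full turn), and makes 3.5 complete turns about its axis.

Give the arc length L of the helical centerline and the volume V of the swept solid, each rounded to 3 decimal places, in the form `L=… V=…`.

2πR = 2π·45.5 = 285.884931
per-turn = √(285.884931² + 32²) = √(81730.1940 + 1024) = √82754.1940 = 287.670287
L = 3.5 × 287.670287 = 1006.846005
V = π·2.25² × L = 15.904313 × 1006.846005 = 16013.193808

L=1006.846 V=16013.194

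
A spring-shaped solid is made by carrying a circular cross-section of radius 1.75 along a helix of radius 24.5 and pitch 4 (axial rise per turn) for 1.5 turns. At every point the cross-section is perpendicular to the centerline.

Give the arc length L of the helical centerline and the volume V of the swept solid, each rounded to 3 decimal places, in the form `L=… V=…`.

L=230.985 V=2222.336

2πR = 2π·24.5 = 153.938040
per-turn = √(153.938040² + 4²) = √(23696.9202 + 16) = √23712.9202 = 153.990000
L = 1.5 × 153.990000 = 230.985000
V = π·1.75² × L = 9.621128 × 230.985000 = 2222.336139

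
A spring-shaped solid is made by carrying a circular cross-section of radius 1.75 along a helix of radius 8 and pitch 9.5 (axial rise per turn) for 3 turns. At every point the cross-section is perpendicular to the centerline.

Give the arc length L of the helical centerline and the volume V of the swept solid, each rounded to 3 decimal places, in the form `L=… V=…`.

2πR = 2π·8 = 50.265482
per-turn = √(50.265482² + 9.5²) = √(2526.6187 + 90.25) = √2616.8687 = 51.155339
L = 3 × 51.155339 = 153.466018
V = π·1.75² × L = 9.621128 × 153.466018 = 1476.516122

L=153.466 V=1476.516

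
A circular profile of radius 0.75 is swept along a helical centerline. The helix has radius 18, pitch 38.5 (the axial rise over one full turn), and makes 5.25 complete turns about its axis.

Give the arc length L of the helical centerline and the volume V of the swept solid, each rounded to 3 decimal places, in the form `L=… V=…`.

L=627.221 V=1108.392

2πR = 2π·18 = 113.097336
per-turn = √(113.097336² + 38.5²) = √(12791.0073 + 1482.25) = √14273.2573 = 119.470738
L = 5.25 × 119.470738 = 627.221376
V = π·0.75² × L = 1.767146 × 627.221376 = 1108.391663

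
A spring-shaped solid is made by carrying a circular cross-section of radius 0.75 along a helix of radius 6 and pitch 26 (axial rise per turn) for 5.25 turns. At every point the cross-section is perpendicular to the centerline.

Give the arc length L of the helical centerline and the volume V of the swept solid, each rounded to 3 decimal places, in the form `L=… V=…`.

2πR = 2π·6 = 37.699112
per-turn = √(37.699112² + 26²) = √(1421.2230 + 676) = √2097.2230 = 45.795448
L = 5.25 × 45.795448 = 240.426101
V = π·0.75² × L = 1.767146 × 240.426101 = 424.867990

L=240.426 V=424.868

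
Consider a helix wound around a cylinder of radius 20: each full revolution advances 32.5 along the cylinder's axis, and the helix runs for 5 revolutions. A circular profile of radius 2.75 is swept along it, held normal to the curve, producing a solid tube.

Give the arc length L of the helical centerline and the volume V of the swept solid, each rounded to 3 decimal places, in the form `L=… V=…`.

2πR = 2π·20 = 125.663706
per-turn = √(125.663706² + 32.5²) = √(15791.3670 + 1056.25) = √16847.6170 = 129.798371
L = 5 × 129.798371 = 648.991854
V = π·2.75² × L = 23.758294 × 648.991854 = 15418.939549

L=648.992 V=15418.940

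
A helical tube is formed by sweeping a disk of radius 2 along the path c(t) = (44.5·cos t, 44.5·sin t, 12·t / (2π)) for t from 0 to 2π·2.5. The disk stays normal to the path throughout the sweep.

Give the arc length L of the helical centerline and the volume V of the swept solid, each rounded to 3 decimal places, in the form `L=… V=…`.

L=699.648 V=8792.034

2πR = 2π·44.5 = 279.601746
per-turn = √(279.601746² + 12²) = √(78177.1365 + 144) = √78321.1365 = 279.859137
L = 2.5 × 279.859137 = 699.647842
V = π·2² × L = 12.566371 × 699.647842 = 8792.034083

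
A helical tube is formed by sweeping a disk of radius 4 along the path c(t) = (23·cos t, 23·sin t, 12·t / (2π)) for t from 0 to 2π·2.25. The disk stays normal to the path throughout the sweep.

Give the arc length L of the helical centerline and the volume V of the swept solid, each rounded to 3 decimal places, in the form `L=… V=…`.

2πR = 2π·23 = 144.513262
per-turn = √(144.513262² + 12²) = √(20884.0829 + 144) = √21028.0829 = 145.010630
L = 2.25 × 145.010630 = 326.273918
V = π·4² × L = 50.265482 × 326.273918 = 16400.315915

L=326.274 V=16400.316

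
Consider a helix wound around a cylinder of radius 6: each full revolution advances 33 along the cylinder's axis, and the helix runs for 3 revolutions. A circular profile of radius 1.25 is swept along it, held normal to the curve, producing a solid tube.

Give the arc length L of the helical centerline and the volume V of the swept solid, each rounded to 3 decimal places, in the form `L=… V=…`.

L=150.306 V=737.815

2πR = 2π·6 = 37.699112
per-turn = √(37.699112² + 33²) = √(1421.2230 + 1089) = √2510.2230 = 50.102126
L = 3 × 50.102126 = 150.306378
V = π·1.25² × L = 4.908739 × 150.306378 = 737.814708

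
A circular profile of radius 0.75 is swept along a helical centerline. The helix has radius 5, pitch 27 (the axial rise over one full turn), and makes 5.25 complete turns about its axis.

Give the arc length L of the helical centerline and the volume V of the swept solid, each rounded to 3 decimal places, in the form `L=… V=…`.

2πR = 2π·5 = 31.415927
per-turn = √(31.415927² + 27²) = √(986.9604 + 729) = √1715.9604 = 41.424153
L = 5.25 × 41.424153 = 217.476803
V = π·0.75² × L = 1.767146 × 217.476803 = 384.313233

L=217.477 V=384.313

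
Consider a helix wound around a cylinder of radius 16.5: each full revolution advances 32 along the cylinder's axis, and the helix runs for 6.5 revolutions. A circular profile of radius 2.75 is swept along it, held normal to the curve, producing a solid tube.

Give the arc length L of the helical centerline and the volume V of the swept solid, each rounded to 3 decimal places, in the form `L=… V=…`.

2πR = 2π·16.5 = 103.672558
per-turn = √(103.672558² + 32²) = √(10747.9992 + 1024) = √11771.9992 = 108.498844
L = 6.5 × 108.498844 = 705.242487
V = π·2.75² × L = 23.758294 × 705.242487 = 16755.358667

L=705.242 V=16755.359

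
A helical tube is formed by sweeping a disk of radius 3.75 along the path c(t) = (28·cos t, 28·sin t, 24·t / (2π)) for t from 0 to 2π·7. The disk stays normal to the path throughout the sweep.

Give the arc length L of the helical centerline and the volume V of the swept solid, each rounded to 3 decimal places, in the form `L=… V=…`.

L=1242.911 V=54910.111

2πR = 2π·28 = 175.929189
per-turn = √(175.929189² + 24²) = √(30951.0794 + 576) = √31527.0794 = 177.558665
L = 7 × 177.558665 = 1242.910653
V = π·3.75² × L = 44.178647 × 1242.910653 = 54910.110596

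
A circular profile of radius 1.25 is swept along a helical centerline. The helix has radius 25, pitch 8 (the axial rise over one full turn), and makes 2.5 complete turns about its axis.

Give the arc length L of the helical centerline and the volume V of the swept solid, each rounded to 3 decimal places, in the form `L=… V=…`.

2πR = 2π·25 = 157.079633
per-turn = √(157.079633² + 8²) = √(24674.0110 + 64) = √24738.0110 = 157.283219
L = 2.5 × 157.283219 = 393.208048
V = π·1.25² × L = 4.908739 × 393.208048 = 1930.155491

L=393.208 V=1930.155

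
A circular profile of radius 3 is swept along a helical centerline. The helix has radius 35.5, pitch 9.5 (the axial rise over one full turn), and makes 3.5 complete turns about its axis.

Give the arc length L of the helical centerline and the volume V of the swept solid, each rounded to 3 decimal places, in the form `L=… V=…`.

2πR = 2π·35.5 = 223.053078
per-turn = √(223.053078² + 9.5²) = √(49752.6758 + 90.25) = √49842.9258 = 223.255293
L = 3.5 × 223.255293 = 781.393525
V = π·3² × L = 28.274334 × 781.393525 = 22093.381419

L=781.394 V=22093.381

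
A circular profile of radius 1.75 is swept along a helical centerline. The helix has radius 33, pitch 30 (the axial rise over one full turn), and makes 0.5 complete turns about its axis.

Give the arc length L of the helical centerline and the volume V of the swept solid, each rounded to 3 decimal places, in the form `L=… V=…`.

L=104.752 V=1007.833

2πR = 2π·33 = 207.345115
per-turn = √(207.345115² + 30²) = √(42991.9968 + 900) = √43891.9968 = 209.504169
L = 0.5 × 209.504169 = 104.752084
V = π·1.75² × L = 9.621128 × 104.752084 = 1007.833160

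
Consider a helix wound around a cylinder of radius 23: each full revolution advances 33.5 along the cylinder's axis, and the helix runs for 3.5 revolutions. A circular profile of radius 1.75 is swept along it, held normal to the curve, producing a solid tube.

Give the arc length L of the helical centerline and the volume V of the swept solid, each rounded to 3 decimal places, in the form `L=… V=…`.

L=519.209 V=4995.372

2πR = 2π·23 = 144.513262
per-turn = √(144.513262² + 33.5²) = √(20884.0829 + 1122.25) = √22006.3329 = 148.345316
L = 3.5 × 148.345316 = 519.208608
V = π·1.75² × L = 9.621128 × 519.208608 = 4995.372213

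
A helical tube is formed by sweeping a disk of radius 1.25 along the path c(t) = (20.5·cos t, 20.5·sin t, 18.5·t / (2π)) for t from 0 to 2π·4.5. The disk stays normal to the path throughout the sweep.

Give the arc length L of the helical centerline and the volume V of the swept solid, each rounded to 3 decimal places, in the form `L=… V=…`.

L=585.572 V=2874.419

2πR = 2π·20.5 = 128.805299
per-turn = √(128.805299² + 18.5²) = √(16590.8050 + 342.25) = √16933.0550 = 130.127073
L = 4.5 × 130.127073 = 585.571826
V = π·1.25² × L = 4.908739 × 585.571826 = 2874.418981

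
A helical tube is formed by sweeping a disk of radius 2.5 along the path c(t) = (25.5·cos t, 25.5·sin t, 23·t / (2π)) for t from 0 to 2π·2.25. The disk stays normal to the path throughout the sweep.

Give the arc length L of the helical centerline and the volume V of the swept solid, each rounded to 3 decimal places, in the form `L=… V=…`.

2πR = 2π·25.5 = 160.221225
per-turn = √(160.221225² + 23²) = √(25670.8410 + 529) = √26199.8410 = 161.863650
L = 2.25 × 161.863650 = 364.193211
V = π·2.5² × L = 19.634954 × 364.193211 = 7150.916986

L=364.193 V=7150.917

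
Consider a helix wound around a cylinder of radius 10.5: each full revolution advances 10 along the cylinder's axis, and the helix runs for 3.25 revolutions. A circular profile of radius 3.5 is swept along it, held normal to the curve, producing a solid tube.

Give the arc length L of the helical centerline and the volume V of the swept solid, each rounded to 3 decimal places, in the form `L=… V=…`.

L=216.863 V=8345.859

2πR = 2π·10.5 = 65.973446
per-turn = √(65.973446² + 10²) = √(4352.4955 + 100) = √4452.4955 = 66.727023
L = 3.25 × 66.727023 = 216.862823
V = π·3.5² × L = 38.484510 × 216.862823 = 8345.859495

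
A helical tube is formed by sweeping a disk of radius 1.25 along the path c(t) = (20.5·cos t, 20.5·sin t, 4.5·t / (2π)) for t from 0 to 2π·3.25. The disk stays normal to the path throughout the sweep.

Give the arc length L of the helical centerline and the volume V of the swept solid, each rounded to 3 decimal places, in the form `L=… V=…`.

2πR = 2π·20.5 = 128.805299
per-turn = √(128.805299² + 4.5²) = √(16590.8050 + 20.25) = √16611.0550 = 128.883882
L = 3.25 × 128.883882 = 418.872616
V = π·1.25² × L = 4.908739 × 418.872616 = 2056.136146

L=418.873 V=2056.136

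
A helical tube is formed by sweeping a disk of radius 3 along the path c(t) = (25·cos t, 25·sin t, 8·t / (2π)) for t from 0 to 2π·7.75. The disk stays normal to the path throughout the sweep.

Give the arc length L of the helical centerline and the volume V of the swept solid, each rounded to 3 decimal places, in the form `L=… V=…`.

L=1218.945 V=34464.856

2πR = 2π·25 = 157.079633
per-turn = √(157.079633² + 8²) = √(24674.0110 + 64) = √24738.0110 = 157.283219
L = 7.75 × 157.283219 = 1218.944948
V = π·3² × L = 28.274334 × 1218.944948 = 34464.856439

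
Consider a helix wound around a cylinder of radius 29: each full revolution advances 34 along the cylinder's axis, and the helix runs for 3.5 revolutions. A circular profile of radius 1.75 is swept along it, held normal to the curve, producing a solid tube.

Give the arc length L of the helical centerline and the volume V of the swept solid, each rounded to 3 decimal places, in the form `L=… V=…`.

2πR = 2π·29 = 182.212374
per-turn = √(182.212374² + 34²) = √(33201.3492 + 1156) = √34357.3492 = 185.357355
L = 3.5 × 185.357355 = 648.750744
V = π·1.75² × L = 9.621128 × 648.750744 = 6241.713624

L=648.751 V=6241.714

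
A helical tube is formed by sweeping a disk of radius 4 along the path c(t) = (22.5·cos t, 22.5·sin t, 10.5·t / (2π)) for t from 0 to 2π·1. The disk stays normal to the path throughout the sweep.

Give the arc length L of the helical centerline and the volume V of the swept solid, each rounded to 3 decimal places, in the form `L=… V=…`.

2πR = 2π·22.5 = 141.371669
per-turn = √(141.371669² + 10.5²) = √(19985.9489 + 110.25) = √20096.1989 = 141.761063
L = 1 × 141.761063 = 141.761063
V = π·4² × L = 50.265482 × 141.761063 = 7125.688213

L=141.761 V=7125.688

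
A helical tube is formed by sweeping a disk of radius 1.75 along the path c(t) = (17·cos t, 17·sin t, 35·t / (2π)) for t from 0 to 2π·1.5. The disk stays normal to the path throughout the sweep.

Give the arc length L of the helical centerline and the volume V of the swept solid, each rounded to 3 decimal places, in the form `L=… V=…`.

2πR = 2π·17 = 106.814150
per-turn = √(106.814150² + 35²) = √(11409.2627 + 1225) = √12634.2627 = 112.402236
L = 1.5 × 112.402236 = 168.603354
V = π·1.75² × L = 9.621128 × 168.603354 = 1622.154368

L=168.603 V=1622.154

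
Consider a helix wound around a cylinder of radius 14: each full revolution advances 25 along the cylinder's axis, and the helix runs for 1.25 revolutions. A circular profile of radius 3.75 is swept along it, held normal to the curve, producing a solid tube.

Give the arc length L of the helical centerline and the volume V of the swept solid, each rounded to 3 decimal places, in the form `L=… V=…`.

L=114.310 V=5050.071

2πR = 2π·14 = 87.964594
per-turn = √(87.964594² + 25²) = √(7737.7699 + 625) = √8362.7699 = 91.448181
L = 1.25 × 91.448181 = 114.310227
V = π·3.75² × L = 44.178647 × 114.310227 = 5050.071111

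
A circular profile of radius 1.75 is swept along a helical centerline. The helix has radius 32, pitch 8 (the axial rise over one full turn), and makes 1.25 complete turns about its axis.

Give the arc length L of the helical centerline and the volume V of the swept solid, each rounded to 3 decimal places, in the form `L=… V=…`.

L=251.526 V=2419.966

2πR = 2π·32 = 201.061930
per-turn = √(201.061930² + 8²) = √(40425.8996 + 64) = √40489.8996 = 201.221022
L = 1.25 × 201.221022 = 251.526277
V = π·1.75² × L = 9.621128 × 251.526277 = 2419.966384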